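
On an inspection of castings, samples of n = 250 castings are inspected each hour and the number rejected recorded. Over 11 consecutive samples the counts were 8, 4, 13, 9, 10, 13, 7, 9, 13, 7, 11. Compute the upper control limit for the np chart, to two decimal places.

p̄ = Σdᵢ / (k·n) = 104 / (11 × 250) = 0.03782
UCL = np̄ + 3·√(np̄(1−p̄)) = 9.4545 + 3 × √(9.4545×0.96218) = 9.4545 + 3 × 3.0161 = 18.5029

18.50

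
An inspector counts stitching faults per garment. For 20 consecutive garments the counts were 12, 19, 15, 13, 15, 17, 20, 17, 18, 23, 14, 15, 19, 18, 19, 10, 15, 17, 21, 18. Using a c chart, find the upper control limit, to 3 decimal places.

c̄ = (12 + 19 + 15 + 13 + 15 + 17 + 20 + 17 + 18 + 23 + 14 + 15 + 19 + 18 + 19 + 10 + 15 + 17 + 21 + 18) / 20 = 335 / 20 = 16.7500
UCL = c̄ + 3√c̄ = 16.7500 + 3 × √16.7500 = 16.7500 + 3 × 4.0927 = 29.0280

29.028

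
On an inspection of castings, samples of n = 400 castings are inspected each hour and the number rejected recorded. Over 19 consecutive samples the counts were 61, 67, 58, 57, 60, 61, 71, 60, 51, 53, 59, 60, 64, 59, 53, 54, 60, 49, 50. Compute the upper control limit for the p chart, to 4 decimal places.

0.1986

p̄ = Σdᵢ / (k·n) = 1107 / (19 × 400) = 0.14566
UCL = p̄ + 3·√(p̄(1−p̄)/n) = 0.14566 + 3 × √(0.14566×0.85434/400) = 0.14566 + 3 × 0.01764 = 0.19857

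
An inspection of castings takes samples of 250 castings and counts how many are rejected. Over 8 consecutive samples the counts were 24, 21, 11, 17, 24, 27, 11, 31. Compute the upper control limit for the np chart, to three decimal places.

p̄ = Σdᵢ / (k·n) = 166 / (8 × 250) = 0.08300
UCL = np̄ + 3·√(np̄(1−p̄)) = 20.7500 + 3 × √(20.7500×0.91700) = 20.7500 + 3 × 4.3621 = 33.8362

33.836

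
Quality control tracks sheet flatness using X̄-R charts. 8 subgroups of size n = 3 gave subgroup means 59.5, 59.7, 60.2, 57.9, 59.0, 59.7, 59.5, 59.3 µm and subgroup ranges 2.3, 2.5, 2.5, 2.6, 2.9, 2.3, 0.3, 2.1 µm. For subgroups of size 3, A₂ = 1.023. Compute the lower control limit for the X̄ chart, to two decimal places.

X̄̄ = (59.5 + 59.7 + 60.2 + 57.9 + 59.0 + 59.7 + 59.5 + 59.3) / 8 = 474.8000 / 8 = 59.3500
R̄ = (2.3 + 2.5 + 2.5 + 2.6 + 2.9 + 2.3 + 0.3 + 2.1) / 8 = 17.5000 / 8 = 2.1875
LCL = X̄̄ − A₂·R̄ = 59.3500 − 1.023 × 2.1875 = 57.1122

57.11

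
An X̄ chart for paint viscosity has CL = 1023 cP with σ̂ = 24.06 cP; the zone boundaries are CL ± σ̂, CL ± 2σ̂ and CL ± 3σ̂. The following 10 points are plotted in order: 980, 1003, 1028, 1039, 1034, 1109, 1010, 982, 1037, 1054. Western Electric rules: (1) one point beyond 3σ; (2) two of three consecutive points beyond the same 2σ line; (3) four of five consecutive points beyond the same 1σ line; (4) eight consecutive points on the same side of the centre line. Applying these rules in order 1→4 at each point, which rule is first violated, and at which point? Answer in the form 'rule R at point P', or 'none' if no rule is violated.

rule 1 at point 6

Zone of each point (C = within 1σ̂, B = 1σ̂–2σ̂, A = 2σ̂–3σ̂, * = beyond 3σ̂; sign = side of CL): 1:-B, 2:-C, 3:+C, 4:+C, 5:+C, 6:+*, 7:-C, 8:-B, 9:+C, 10:+B
Rule 1 (one point beyond the 3σ limits) is satisfied at point 6.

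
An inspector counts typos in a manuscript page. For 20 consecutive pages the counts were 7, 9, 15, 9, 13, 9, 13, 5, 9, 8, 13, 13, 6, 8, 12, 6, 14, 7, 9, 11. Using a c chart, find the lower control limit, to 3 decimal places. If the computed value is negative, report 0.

0.409

c̄ = (7 + 9 + 15 + 9 + 13 + 9 + 13 + 5 + 9 + 8 + 13 + 13 + 6 + 8 + 12 + 6 + 14 + 7 + 9 + 11) / 20 = 196 / 20 = 9.8000
LCL = c̄ − 3√c̄ = 9.8000 − 3 × 3.1305 = 0.4085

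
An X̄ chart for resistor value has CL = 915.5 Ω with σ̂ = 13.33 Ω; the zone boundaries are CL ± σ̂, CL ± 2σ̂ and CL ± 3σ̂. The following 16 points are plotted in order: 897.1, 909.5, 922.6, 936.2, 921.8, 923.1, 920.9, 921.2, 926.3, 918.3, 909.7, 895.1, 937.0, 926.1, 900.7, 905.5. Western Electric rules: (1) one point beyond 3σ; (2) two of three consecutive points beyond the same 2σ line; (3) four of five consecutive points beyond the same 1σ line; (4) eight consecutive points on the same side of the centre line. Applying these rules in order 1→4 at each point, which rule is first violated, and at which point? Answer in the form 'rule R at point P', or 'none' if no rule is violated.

rule 4 at point 10

Zone of each point (C = within 1σ̂, B = 1σ̂–2σ̂, A = 2σ̂–3σ̂, * = beyond 3σ̂; sign = side of CL): 1:-B, 2:-C, 3:+C, 4:+B, 5:+C, 6:+C, 7:+C, 8:+C, 9:+C, 10:+C, 11:-C, 12:-B, 13:+B, 14:+C, 15:-B, 16:-C
Rule 4 (eight consecutive points on the same side of the centre line) is satisfied at point 10.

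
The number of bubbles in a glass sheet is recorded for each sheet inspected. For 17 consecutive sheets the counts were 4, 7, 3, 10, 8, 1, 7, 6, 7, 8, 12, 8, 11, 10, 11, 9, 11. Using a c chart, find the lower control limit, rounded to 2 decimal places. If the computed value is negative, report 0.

c̄ = (4 + 7 + 3 + 10 + 8 + 1 + 7 + 6 + 7 + 8 + 12 + 8 + 11 + 10 + 11 + 9 + 11) / 17 = 133 / 17 = 7.8235
LCL = c̄ − 3√c̄ = 7.8235 − 3 × 2.7971 = -0.5676 → 0 (cannot be negative)

0.00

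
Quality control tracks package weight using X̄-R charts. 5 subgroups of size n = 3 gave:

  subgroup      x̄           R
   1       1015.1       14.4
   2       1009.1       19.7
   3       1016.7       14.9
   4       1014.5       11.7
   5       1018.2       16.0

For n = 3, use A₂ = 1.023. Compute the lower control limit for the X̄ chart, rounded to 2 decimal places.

X̄̄ = (1015.1 + 1009.1 + 1016.7 + 1014.5 + 1018.2) / 5 = 5073.6000 / 5 = 1014.7200
R̄ = (14.4 + 19.7 + 14.9 + 11.7 + 16.0) / 5 = 76.7000 / 5 = 15.3400
LCL = X̄̄ − A₂·R̄ = 1014.7200 − 1.023 × 15.3400 = 999.0272

999.03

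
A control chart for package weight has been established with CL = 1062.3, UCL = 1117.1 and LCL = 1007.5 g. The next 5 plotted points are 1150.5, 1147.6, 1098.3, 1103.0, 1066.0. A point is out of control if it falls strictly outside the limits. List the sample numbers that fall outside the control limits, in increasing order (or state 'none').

Compare each point to [1007.5, 1117.1]: sample 1 = 1150.5 > UCL; sample 2 = 1147.6 > UCL.

1, 2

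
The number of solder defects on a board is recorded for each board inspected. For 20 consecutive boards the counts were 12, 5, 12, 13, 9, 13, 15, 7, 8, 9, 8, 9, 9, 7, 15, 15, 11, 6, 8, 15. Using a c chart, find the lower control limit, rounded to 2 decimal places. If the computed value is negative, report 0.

c̄ = (12 + 5 + 12 + 13 + 9 + 13 + 15 + 7 + 8 + 9 + 8 + 9 + 9 + 7 + 15 + 15 + 11 + 6 + 8 + 15) / 20 = 206 / 20 = 10.3000
LCL = c̄ − 3√c̄ = 10.3000 − 3 × 3.2094 = 0.6719

0.67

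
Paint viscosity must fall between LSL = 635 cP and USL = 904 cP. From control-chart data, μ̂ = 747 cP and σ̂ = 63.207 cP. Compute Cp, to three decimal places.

0.709

Cp = (USL − LSL) / (6σ̂) = (904 − 635) / (6 × 63.207) = 269.0000 / 379.2420 = 0.7093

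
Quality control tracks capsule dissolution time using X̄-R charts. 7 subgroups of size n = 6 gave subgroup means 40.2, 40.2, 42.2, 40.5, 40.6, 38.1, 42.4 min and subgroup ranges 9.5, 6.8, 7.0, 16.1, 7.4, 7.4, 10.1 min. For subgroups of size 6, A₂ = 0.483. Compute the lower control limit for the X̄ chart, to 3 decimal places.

X̄̄ = (40.2 + 40.2 + 42.2 + 40.5 + 40.6 + 38.1 + 42.4) / 7 = 284.2000 / 7 = 40.6000
R̄ = (9.5 + 6.8 + 7.0 + 16.1 + 7.4 + 7.4 + 10.1) / 7 = 64.3000 / 7 = 9.1857
LCL = X̄̄ − A₂·R̄ = 40.6000 − 0.483 × 9.1857 = 36.1633

36.163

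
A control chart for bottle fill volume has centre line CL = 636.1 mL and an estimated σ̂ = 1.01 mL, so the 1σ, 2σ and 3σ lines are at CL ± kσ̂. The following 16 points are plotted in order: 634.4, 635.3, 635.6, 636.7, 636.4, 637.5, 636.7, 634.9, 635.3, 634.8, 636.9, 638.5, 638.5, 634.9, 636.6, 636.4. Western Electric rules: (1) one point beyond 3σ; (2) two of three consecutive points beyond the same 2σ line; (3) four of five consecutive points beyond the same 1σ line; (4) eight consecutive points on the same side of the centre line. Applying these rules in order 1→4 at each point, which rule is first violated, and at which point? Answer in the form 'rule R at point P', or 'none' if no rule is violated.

Zone of each point (C = within 1σ̂, B = 1σ̂–2σ̂, A = 2σ̂–3σ̂, * = beyond 3σ̂; sign = side of CL): 1:-B, 2:-C, 3:-C, 4:+C, 5:+C, 6:+B, 7:+C, 8:-B, 9:-C, 10:-B, 11:+C, 12:+A, 13:+A, 14:-B, 15:+C, 16:+C
Rule 2 (two of three consecutive points beyond the same 2σ limit) is satisfied at point 13.

rule 2 at point 13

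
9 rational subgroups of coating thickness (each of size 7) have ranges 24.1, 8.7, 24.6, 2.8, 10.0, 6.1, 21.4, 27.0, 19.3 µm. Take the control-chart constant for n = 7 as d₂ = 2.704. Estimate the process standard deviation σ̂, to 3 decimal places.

R̄ = (24.1 + 8.7 + 24.6 + 2.8 + 10.0 + 6.1 + 21.4 + 27.0 + 19.3) / 9 = 16.0000
σ̂ = R̄ / d₂ = 16.0000 / 2.704 = 5.9172

5.917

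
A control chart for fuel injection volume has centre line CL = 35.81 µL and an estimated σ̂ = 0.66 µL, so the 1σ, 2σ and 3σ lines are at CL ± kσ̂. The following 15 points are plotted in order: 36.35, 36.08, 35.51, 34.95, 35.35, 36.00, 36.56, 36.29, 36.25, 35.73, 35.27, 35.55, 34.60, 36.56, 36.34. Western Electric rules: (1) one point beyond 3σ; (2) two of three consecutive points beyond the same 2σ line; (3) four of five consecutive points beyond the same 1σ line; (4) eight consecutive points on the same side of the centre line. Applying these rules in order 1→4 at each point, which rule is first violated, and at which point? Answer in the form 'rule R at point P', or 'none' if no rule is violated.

Zone of each point (C = within 1σ̂, B = 1σ̂–2σ̂, A = 2σ̂–3σ̂, * = beyond 3σ̂; sign = side of CL): 1:+C, 2:+C, 3:-C, 4:-B, 5:-C, 6:+C, 7:+B, 8:+C, 9:+C, 10:-C, 11:-C, 12:-C, 13:-B, 14:+B, 15:+C
No rule fires across all 15 points.

none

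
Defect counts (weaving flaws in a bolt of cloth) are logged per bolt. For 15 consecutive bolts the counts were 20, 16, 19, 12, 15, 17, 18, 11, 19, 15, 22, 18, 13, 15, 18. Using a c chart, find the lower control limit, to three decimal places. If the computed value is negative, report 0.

4.335

c̄ = (20 + 16 + 19 + 12 + 15 + 17 + 18 + 11 + 19 + 15 + 22 + 18 + 13 + 15 + 18) / 15 = 248 / 15 = 16.5333
LCL = c̄ − 3√c̄ = 16.5333 − 3 × 4.0661 = 4.3350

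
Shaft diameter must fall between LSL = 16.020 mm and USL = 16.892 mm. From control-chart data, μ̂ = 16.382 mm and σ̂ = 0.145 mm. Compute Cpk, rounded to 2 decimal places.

Cpu = (USL − μ̂) / (3σ̂) = (16.892 − 16.382) / (3 × 0.145) = 1.1724; Cpl = (μ̂ − LSL) / (3σ̂) = (16.382 − 16.020) / (3 × 0.145) = 0.8322; Cpk = min(Cpu, Cpl) = 0.8322

0.83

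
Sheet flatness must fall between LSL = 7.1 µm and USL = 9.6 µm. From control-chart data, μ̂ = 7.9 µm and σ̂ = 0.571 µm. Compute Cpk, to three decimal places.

Cpu = (USL − μ̂) / (3σ̂) = (9.6 − 7.9) / (3 × 0.571) = 0.9924; Cpl = (μ̂ − LSL) / (3σ̂) = (7.9 − 7.1) / (3 × 0.571) = 0.4670; Cpk = min(Cpu, Cpl) = 0.4670

0.467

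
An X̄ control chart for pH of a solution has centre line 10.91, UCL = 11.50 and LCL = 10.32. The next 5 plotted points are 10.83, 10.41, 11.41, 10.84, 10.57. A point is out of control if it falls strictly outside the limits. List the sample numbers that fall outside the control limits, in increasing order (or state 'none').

none

All 5 points lie within [10.32, 11.50].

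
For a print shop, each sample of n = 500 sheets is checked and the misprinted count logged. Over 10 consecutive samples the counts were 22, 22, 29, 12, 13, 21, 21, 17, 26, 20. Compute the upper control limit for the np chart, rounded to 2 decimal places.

p̄ = Σdᵢ / (k·n) = 203 / (10 × 500) = 0.04060
UCL = np̄ + 3·√(np̄(1−p̄)) = 20.3000 + 3 × √(20.3000×0.95940) = 20.3000 + 3 × 4.4131 = 33.5394

33.54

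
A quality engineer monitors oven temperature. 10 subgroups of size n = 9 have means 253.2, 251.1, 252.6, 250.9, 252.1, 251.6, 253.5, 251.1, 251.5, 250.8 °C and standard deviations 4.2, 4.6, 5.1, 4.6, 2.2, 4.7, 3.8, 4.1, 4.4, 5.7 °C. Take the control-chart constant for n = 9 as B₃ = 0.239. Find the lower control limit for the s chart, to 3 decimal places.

s̄ = (4.2 + 4.6 + 5.1 + 4.6 + 2.2 + 4.7 + 3.8 + 4.1 + 4.4 + 5.7) / 10 = 4.3400
LCL_s = B₃·s̄ = 0.239 × 4.3400 = 1.0373

1.037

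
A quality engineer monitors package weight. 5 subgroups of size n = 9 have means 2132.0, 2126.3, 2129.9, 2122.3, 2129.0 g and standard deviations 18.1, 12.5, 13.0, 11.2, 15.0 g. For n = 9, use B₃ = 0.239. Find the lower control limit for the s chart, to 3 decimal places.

s̄ = (18.1 + 12.5 + 13.0 + 11.2 + 15.0) / 5 = 13.9600
LCL_s = B₃·s̄ = 0.239 × 13.9600 = 3.3364

3.336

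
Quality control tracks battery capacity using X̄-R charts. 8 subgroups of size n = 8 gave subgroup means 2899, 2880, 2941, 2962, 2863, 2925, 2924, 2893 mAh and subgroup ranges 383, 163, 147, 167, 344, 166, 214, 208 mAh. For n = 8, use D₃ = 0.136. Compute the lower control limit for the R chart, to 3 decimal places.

R̄ = (383 + 163 + 147 + 167 + 344 + 166 + 214 + 208) / 8 = 1792.0000 / 8 = 224.0000
LCL_R = D₃·R̄ = 0.136 × 224.0000 = 30.4640

30.464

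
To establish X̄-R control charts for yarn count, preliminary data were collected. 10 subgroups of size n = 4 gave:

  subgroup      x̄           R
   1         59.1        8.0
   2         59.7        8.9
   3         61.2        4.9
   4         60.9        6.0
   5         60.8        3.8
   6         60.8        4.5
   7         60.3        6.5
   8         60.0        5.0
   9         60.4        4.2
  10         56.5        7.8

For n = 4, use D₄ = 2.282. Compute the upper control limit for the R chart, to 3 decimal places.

13.601

R̄ = (8.0 + 8.9 + 4.9 + 6.0 + 3.8 + 4.5 + 6.5 + 5.0 + 4.2 + 7.8) / 10 = 59.6000 / 10 = 5.9600
UCL_R = D₄·R̄ = 2.282 × 5.9600 = 13.6007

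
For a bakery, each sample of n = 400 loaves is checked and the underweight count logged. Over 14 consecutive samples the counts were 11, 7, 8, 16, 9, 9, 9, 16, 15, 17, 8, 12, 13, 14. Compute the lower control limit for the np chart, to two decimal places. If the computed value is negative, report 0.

p̄ = Σdᵢ / (k·n) = 164 / (14 × 400) = 0.02929
LCL = np̄ − 3·√(np̄(1−p̄)) = 11.7143 − 3 × 3.3721 = 1.5979

1.60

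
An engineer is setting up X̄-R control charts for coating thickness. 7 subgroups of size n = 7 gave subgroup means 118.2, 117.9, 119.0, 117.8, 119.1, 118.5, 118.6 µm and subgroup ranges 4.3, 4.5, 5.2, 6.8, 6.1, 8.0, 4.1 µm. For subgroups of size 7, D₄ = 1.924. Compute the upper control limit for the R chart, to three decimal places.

R̄ = (4.3 + 4.5 + 5.2 + 6.8 + 6.1 + 8.0 + 4.1) / 7 = 39.0000 / 7 = 5.5714
UCL_R = D₄·R̄ = 1.924 × 5.5714 = 10.7194

10.719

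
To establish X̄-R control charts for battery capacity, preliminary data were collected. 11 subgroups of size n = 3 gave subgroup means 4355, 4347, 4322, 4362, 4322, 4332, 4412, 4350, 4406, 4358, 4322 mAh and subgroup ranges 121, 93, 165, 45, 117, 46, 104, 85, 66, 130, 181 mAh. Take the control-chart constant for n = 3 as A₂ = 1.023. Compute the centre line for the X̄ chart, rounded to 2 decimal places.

4353.45

X̄̄ = (4355 + 4347 + 4322 + 4362 + 4322 + 4332 + 4412 + 4350 + 4406 + 4358 + 4322) / 11 = 47888.0000 / 11 = 4353.4545
CL = X̄̄ = 4353.4545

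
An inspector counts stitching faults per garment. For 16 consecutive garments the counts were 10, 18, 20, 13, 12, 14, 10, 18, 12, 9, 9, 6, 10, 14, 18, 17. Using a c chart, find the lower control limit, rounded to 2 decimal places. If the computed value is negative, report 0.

c̄ = (10 + 18 + 20 + 13 + 12 + 14 + 10 + 18 + 12 + 9 + 9 + 6 + 10 + 14 + 18 + 17) / 16 = 210 / 16 = 13.1250
LCL = c̄ − 3√c̄ = 13.1250 − 3 × 3.6228 = 2.2565

2.26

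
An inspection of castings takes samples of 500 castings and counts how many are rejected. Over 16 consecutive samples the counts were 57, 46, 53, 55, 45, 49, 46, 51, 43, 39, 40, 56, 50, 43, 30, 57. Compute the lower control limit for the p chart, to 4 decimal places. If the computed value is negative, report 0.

0.0557

p̄ = Σdᵢ / (k·n) = 760 / (16 × 500) = 0.09500
LCL = p̄ − 3·√(p̄(1−p̄)/n) = 0.09500 − 3 × 0.01311 = 0.05566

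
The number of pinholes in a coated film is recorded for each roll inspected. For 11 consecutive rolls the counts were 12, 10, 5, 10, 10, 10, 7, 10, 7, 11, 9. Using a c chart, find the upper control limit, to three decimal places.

c̄ = (12 + 10 + 5 + 10 + 10 + 10 + 7 + 10 + 7 + 11 + 9) / 11 = 101 / 11 = 9.1818
UCL = c̄ + 3√c̄ = 9.1818 + 3 × √9.1818 = 9.1818 + 3 × 3.0302 = 18.2723

18.272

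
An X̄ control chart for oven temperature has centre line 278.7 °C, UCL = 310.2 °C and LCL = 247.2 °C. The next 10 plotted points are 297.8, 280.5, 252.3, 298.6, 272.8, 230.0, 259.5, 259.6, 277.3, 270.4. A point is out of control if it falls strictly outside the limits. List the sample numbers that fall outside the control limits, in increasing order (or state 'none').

6

Compare each point to [247.2, 310.2]: sample 6 = 230.0 < LCL.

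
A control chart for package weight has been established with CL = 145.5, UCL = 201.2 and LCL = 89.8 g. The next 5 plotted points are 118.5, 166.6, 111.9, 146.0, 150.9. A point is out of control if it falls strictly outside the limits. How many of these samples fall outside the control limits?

0

All 5 points lie within [89.8, 201.2].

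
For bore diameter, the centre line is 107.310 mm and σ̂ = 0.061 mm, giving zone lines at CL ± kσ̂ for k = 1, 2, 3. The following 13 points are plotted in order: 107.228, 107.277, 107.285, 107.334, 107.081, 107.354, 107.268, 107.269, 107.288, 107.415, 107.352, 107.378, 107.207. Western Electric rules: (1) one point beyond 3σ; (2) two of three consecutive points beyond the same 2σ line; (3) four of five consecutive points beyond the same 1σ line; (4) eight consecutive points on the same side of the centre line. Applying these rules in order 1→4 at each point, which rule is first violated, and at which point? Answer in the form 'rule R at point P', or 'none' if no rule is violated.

Zone of each point (C = within 1σ̂, B = 1σ̂–2σ̂, A = 2σ̂–3σ̂, * = beyond 3σ̂; sign = side of CL): 1:-B, 2:-C, 3:-C, 4:+C, 5:-*, 6:+C, 7:-C, 8:-C, 9:-C, 10:+B, 11:+C, 12:+B, 13:-B
Rule 1 (one point beyond the 3σ limits) is satisfied at point 5.

rule 1 at point 5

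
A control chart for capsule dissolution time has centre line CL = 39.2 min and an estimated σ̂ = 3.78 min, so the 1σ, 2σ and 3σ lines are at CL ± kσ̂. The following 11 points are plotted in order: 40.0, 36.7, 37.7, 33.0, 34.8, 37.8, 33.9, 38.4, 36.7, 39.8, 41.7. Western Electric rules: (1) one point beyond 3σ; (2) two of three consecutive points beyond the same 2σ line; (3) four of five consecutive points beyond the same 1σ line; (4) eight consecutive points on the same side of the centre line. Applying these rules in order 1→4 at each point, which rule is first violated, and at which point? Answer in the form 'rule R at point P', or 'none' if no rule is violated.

rule 4 at point 9

Zone of each point (C = within 1σ̂, B = 1σ̂–2σ̂, A = 2σ̂–3σ̂, * = beyond 3σ̂; sign = side of CL): 1:+C, 2:-C, 3:-C, 4:-B, 5:-B, 6:-C, 7:-B, 8:-C, 9:-C, 10:+C, 11:+C
Rule 4 (eight consecutive points on the same side of the centre line) is satisfied at point 9.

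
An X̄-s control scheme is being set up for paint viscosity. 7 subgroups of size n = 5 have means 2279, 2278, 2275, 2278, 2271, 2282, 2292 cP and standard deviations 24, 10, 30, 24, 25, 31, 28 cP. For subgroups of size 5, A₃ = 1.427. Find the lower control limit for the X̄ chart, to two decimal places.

2244.22

X̄̄ = (2279 + 2278 + 2275 + 2278 + 2271 + 2282 + 2292) / 7 = 2279.2857
s̄ = (24 + 10 + 30 + 24 + 25 + 31 + 28) / 7 = 24.5714
LCL = X̄̄ − A₃·s̄ = 2279.2857 − 1.427 × 24.5714 = 2244.2223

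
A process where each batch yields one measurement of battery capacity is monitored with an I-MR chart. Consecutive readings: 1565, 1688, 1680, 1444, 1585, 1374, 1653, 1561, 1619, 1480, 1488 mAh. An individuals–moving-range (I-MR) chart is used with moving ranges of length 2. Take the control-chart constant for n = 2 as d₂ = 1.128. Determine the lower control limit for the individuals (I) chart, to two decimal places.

X̄ = (1565 + 1688 + 1680 + 1444 + 1585 + 1374 + 1653 + 1561 + 1619 + 1480 + 1488) / 11 = 1557.9091
Moving ranges: 123, 8, 236, 141, 211, 279, 92, 58, 139, 8; M̄R̄ = 1295.0000 / 10 = 129.5000
LCL = X̄ − 3·M̄R̄/d₂ = 1557.9091 − 3 × 129.5000 / 1.128 = 1213.4942

1213.49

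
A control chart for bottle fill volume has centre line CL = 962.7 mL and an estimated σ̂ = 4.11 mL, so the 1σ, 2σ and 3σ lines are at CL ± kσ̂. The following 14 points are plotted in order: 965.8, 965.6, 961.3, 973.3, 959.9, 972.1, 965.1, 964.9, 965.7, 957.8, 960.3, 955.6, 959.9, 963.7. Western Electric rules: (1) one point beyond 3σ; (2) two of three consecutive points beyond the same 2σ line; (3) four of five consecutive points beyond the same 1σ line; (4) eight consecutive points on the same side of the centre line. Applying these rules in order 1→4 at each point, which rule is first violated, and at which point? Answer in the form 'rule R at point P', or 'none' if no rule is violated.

Zone of each point (C = within 1σ̂, B = 1σ̂–2σ̂, A = 2σ̂–3σ̂, * = beyond 3σ̂; sign = side of CL): 1:+C, 2:+C, 3:-C, 4:+A, 5:-C, 6:+A, 7:+C, 8:+C, 9:+C, 10:-B, 11:-C, 12:-B, 13:-C, 14:+C
Rule 2 (two of three consecutive points beyond the same 2σ limit) is satisfied at point 6.

rule 2 at point 6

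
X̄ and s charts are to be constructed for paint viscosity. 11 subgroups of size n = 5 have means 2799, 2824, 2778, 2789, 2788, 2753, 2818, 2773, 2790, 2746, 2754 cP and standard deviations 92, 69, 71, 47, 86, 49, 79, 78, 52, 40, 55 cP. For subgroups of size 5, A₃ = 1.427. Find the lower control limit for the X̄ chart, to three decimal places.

2689.765

X̄̄ = (2799 + 2824 + 2778 + 2789 + 2788 + 2753 + 2818 + 2773 + 2790 + 2746 + 2754) / 11 = 2782.9091
s̄ = (92 + 69 + 71 + 47 + 86 + 49 + 79 + 78 + 52 + 40 + 55) / 11 = 65.2727
LCL = X̄̄ − A₃·s̄ = 2782.9091 − 1.427 × 65.2727 = 2689.7649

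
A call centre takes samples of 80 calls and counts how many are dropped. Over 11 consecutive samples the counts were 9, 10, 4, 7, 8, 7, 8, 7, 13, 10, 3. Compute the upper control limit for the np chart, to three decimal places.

15.786

p̄ = Σdᵢ / (k·n) = 86 / (11 × 80) = 0.09773
UCL = np̄ + 3·√(np̄(1−p̄)) = 7.8182 + 3 × √(7.8182×0.90227) = 7.8182 + 3 × 2.6560 = 15.7861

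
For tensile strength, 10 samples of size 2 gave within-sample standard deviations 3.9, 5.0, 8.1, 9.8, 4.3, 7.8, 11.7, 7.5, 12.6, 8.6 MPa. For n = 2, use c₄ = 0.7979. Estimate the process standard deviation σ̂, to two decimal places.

9.94

s̄ = (3.9 + 5.0 + 8.1 + 9.8 + 4.3 + 7.8 + 11.7 + 7.5 + 12.6 + 8.6) / 10 = 7.9300
σ̂ = s̄ / c₄ = 7.9300 / 0.7979 = 9.9386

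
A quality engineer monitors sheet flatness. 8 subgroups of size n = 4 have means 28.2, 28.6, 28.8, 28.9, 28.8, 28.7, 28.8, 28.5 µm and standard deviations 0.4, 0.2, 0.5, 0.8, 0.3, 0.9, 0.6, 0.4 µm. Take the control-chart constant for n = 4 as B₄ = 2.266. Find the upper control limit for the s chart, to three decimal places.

s̄ = (0.4 + 0.2 + 0.5 + 0.8 + 0.3 + 0.9 + 0.6 + 0.4) / 8 = 0.5125
UCL_s = B₄·s̄ = 2.266 × 0.5125 = 1.1613

1.161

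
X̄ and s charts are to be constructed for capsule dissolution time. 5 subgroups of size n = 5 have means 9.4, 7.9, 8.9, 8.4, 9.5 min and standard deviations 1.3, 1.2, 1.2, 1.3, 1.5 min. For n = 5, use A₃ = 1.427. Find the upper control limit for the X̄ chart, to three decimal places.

10.675

X̄̄ = (9.4 + 7.9 + 8.9 + 8.4 + 9.5) / 5 = 8.8200
s̄ = (1.3 + 1.2 + 1.2 + 1.3 + 1.5) / 5 = 1.3000
UCL = X̄̄ + A₃·s̄ = 8.8200 + 1.427 × 1.3000 = 10.6751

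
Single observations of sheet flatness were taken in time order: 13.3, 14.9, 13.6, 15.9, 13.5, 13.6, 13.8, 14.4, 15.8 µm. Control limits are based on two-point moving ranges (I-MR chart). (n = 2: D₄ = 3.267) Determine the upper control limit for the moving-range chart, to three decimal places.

Moving ranges: 1.6, 1.3, 2.3, 2.4, 0.1, 0.2, 0.6, 1.4; M̄R̄ = 9.9000 / 8 = 1.2375
UCL_MR = D₄·M̄R̄ = 3.267 × 1.2375 = 4.0429

4.043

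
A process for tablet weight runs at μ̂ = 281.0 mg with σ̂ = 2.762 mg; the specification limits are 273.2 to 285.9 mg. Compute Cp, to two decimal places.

0.77

Cp = (USL − LSL) / (6σ̂) = (285.9 − 273.2) / (6 × 2.762) = 12.7000 / 16.5720 = 0.7664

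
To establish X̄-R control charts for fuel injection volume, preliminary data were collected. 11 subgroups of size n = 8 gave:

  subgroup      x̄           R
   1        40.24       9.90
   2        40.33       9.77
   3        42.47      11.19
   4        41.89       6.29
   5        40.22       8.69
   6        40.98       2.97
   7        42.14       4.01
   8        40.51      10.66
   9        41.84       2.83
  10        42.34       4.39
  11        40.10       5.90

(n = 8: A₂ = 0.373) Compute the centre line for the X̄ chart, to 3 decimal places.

41.187

X̄̄ = (40.24 + 40.33 + 42.47 + 41.89 + 40.22 + 40.98 + 42.14 + 40.51 + 41.84 + 42.34 + 40.10) / 11 = 453.0600 / 11 = 41.1873
CL = X̄̄ = 41.1873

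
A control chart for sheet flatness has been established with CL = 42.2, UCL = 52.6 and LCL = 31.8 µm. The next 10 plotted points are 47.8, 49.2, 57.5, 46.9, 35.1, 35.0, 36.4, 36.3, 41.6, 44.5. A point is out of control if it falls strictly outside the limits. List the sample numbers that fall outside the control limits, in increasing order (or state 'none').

Compare each point to [31.8, 52.6]: sample 3 = 57.5 > UCL.

3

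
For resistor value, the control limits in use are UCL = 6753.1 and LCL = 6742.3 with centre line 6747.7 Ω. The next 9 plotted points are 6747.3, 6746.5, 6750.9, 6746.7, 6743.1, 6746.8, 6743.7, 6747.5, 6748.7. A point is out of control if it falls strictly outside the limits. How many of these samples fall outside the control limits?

0

All 9 points lie within [6742.3, 6753.1].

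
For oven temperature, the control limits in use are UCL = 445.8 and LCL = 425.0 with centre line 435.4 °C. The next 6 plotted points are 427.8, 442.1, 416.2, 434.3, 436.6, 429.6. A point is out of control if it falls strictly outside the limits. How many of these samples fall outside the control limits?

Compare each point to [425.0, 445.8]: sample 3 = 416.2 < LCL.

1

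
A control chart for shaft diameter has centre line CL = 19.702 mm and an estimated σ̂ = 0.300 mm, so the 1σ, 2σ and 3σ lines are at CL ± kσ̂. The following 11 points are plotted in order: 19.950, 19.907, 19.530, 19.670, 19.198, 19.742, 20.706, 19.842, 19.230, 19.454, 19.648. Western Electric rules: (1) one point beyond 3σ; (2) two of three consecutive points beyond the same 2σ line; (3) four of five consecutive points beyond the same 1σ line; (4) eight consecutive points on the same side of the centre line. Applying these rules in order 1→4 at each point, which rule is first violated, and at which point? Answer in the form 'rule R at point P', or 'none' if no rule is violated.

Zone of each point (C = within 1σ̂, B = 1σ̂–2σ̂, A = 2σ̂–3σ̂, * = beyond 3σ̂; sign = side of CL): 1:+C, 2:+C, 3:-C, 4:-C, 5:-B, 6:+C, 7:+*, 8:+C, 9:-B, 10:-C, 11:-C
Rule 1 (one point beyond the 3σ limits) is satisfied at point 7.

rule 1 at point 7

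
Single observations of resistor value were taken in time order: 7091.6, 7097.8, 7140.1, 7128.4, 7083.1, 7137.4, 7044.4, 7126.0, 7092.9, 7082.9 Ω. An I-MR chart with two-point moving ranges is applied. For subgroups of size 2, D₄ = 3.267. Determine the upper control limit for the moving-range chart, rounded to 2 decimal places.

137.03

Moving ranges: 6.2, 42.3, 11.7, 45.3, 54.3, 93.0, 81.6, 33.1, 10.0; M̄R̄ = 377.5000 / 9 = 41.9444
UCL_MR = D₄·M̄R̄ = 3.267 × 41.9444 = 137.0325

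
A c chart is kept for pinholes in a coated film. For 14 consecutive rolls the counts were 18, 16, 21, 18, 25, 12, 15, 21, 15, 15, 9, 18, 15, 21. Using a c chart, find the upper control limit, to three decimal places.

c̄ = (18 + 16 + 21 + 18 + 25 + 12 + 15 + 21 + 15 + 15 + 9 + 18 + 15 + 21) / 14 = 239 / 14 = 17.0714
UCL = c̄ + 3√c̄ = 17.0714 + 3 × √17.0714 = 17.0714 + 3 × 4.1318 = 29.4667

29.467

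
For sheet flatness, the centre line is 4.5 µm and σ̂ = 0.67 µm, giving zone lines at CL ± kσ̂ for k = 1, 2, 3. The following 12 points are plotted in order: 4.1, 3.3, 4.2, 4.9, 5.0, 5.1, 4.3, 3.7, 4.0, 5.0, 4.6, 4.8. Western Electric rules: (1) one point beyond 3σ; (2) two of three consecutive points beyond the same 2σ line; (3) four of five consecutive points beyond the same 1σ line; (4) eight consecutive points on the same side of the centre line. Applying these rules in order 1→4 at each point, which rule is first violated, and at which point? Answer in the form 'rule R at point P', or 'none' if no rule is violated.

Zone of each point (C = within 1σ̂, B = 1σ̂–2σ̂, A = 2σ̂–3σ̂, * = beyond 3σ̂; sign = side of CL): 1:-C, 2:-B, 3:-C, 4:+C, 5:+C, 6:+C, 7:-C, 8:-B, 9:-C, 10:+C, 11:+C, 12:+C
No rule fires across all 12 points.

none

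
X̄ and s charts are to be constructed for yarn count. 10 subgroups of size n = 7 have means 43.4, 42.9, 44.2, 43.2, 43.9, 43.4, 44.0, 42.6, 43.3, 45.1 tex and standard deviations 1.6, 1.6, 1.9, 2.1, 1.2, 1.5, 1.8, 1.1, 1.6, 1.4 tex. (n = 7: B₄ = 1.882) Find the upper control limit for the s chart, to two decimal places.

s̄ = (1.6 + 1.6 + 1.9 + 2.1 + 1.2 + 1.5 + 1.8 + 1.1 + 1.6 + 1.4) / 10 = 1.5800
UCL_s = B₄·s̄ = 1.882 × 1.5800 = 2.9736

2.97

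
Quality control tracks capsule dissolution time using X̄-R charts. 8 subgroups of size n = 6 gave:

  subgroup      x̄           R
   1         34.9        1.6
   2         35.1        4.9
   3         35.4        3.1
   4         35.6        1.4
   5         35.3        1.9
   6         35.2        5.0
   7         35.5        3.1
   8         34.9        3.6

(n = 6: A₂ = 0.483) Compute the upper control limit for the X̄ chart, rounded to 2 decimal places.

X̄̄ = (34.9 + 35.1 + 35.4 + 35.6 + 35.3 + 35.2 + 35.5 + 34.9) / 8 = 281.9000 / 8 = 35.2375
R̄ = (1.6 + 4.9 + 3.1 + 1.4 + 1.9 + 5.0 + 3.1 + 3.6) / 8 = 24.6000 / 8 = 3.0750
UCL = X̄̄ + A₂·R̄ = 35.2375 + 0.483 × 3.0750 = 36.7227

36.72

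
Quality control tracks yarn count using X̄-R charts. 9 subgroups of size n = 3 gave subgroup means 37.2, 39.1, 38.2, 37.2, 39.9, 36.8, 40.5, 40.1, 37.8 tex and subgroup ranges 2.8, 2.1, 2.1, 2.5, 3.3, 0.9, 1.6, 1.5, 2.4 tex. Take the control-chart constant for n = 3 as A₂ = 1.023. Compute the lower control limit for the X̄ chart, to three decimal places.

36.351

X̄̄ = (37.2 + 39.1 + 38.2 + 37.2 + 39.9 + 36.8 + 40.5 + 40.1 + 37.8) / 9 = 346.8000 / 9 = 38.5333
R̄ = (2.8 + 2.1 + 2.1 + 2.5 + 3.3 + 0.9 + 1.6 + 1.5 + 2.4) / 9 = 19.2000 / 9 = 2.1333
LCL = X̄̄ − A₂·R̄ = 38.5333 − 1.023 × 2.1333 = 36.3509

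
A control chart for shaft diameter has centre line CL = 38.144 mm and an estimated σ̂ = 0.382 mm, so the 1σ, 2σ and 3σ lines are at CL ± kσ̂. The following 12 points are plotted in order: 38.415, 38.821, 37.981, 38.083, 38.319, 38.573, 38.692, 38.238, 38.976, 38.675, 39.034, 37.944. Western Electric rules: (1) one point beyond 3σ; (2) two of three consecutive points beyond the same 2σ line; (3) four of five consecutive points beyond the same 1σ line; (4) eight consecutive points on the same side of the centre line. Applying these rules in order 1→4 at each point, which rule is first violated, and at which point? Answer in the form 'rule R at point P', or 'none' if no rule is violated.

rule 3 at point 10

Zone of each point (C = within 1σ̂, B = 1σ̂–2σ̂, A = 2σ̂–3σ̂, * = beyond 3σ̂; sign = side of CL): 1:+C, 2:+B, 3:-C, 4:-C, 5:+C, 6:+B, 7:+B, 8:+C, 9:+A, 10:+B, 11:+A, 12:-C
Rule 3 (four of five consecutive points beyond the same 1σ limit) is satisfied at point 10.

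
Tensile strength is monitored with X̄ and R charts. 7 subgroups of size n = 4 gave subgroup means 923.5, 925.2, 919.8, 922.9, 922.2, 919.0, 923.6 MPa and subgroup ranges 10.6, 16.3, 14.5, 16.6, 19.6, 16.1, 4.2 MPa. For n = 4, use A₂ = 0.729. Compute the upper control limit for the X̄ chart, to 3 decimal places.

X̄̄ = (923.5 + 925.2 + 919.8 + 922.9 + 922.2 + 919.0 + 923.6) / 7 = 6456.2000 / 7 = 922.3143
R̄ = (10.6 + 16.3 + 14.5 + 16.6 + 19.6 + 16.1 + 4.2) / 7 = 97.9000 / 7 = 13.9857
UCL = X̄̄ + A₂·R̄ = 922.3143 + 0.729 × 13.9857 = 932.5099

932.510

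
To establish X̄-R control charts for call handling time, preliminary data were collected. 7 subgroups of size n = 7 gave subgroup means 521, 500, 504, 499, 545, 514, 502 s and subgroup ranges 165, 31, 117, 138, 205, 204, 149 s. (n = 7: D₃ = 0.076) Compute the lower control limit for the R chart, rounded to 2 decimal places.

10.95

R̄ = (165 + 31 + 117 + 138 + 205 + 204 + 149) / 7 = 1009.0000 / 7 = 144.1429
LCL_R = D₃·R̄ = 0.076 × 144.1429 = 10.9549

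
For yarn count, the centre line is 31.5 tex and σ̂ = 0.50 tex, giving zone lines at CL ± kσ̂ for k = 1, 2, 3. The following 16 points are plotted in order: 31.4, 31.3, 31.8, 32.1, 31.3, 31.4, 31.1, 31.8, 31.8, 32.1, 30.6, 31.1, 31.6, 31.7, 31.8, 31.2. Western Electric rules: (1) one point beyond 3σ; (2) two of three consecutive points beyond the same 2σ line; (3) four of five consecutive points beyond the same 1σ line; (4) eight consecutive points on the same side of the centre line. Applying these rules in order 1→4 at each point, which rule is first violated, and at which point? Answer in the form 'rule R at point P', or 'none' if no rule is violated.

none

Zone of each point (C = within 1σ̂, B = 1σ̂–2σ̂, A = 2σ̂–3σ̂, * = beyond 3σ̂; sign = side of CL): 1:-C, 2:-C, 3:+C, 4:+B, 5:-C, 6:-C, 7:-C, 8:+C, 9:+C, 10:+B, 11:-B, 12:-C, 13:+C, 14:+C, 15:+C, 16:-C
No rule fires across all 16 points.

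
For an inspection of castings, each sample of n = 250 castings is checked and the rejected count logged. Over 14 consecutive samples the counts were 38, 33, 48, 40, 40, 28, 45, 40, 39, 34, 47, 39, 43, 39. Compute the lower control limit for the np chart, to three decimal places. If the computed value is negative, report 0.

p̄ = Σdᵢ / (k·n) = 553 / (14 × 250) = 0.15800
LCL = np̄ − 3·√(np̄(1−p̄)) = 39.5000 − 3 × 5.7671 = 22.1988

22.199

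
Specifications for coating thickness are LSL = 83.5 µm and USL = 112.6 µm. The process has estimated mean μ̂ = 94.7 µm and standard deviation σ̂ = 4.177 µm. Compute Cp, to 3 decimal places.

Cp = (USL − LSL) / (6σ̂) = (112.6 − 83.5) / (6 × 4.177) = 29.1000 / 25.0620 = 1.1611

1.161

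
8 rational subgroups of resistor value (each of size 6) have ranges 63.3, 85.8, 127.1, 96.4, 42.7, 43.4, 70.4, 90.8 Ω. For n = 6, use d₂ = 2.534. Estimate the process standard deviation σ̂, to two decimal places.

30.58

R̄ = (63.3 + 85.8 + 127.1 + 96.4 + 42.7 + 43.4 + 70.4 + 90.8) / 8 = 77.4875
σ̂ = R̄ / d₂ = 77.4875 / 2.534 = 30.5791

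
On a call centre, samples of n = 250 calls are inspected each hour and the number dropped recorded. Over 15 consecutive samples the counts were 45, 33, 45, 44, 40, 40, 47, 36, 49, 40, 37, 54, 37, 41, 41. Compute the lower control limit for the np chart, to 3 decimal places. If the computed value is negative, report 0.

p̄ = Σdᵢ / (k·n) = 629 / (15 × 250) = 0.16773
LCL = np̄ − 3·√(np̄(1−p̄)) = 41.9333 − 3 × 5.9076 = 24.2105

24.211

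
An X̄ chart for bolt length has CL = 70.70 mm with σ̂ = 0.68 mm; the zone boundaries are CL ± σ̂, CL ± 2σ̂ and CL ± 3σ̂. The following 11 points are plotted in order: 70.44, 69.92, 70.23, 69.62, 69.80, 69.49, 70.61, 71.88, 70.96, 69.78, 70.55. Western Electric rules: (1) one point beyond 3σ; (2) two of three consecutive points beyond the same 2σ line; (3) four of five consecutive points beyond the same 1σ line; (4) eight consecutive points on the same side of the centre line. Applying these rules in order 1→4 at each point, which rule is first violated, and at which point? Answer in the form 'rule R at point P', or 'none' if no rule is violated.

Zone of each point (C = within 1σ̂, B = 1σ̂–2σ̂, A = 2σ̂–3σ̂, * = beyond 3σ̂; sign = side of CL): 1:-C, 2:-B, 3:-C, 4:-B, 5:-B, 6:-B, 7:-C, 8:+B, 9:+C, 10:-B, 11:-C
Rule 3 (four of five consecutive points beyond the same 1σ limit) is satisfied at point 6.

rule 3 at point 6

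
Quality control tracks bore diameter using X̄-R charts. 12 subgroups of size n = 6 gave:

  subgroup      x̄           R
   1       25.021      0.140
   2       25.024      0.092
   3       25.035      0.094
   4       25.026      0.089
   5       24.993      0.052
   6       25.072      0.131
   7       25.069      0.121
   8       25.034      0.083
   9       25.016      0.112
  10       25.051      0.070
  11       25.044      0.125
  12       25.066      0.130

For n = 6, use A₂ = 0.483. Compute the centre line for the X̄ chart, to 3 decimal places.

25.038

X̄̄ = (25.021 + 25.024 + 25.035 + 25.026 + 24.993 + 25.072 + 25.069 + 25.034 + 25.016 + 25.051 + 25.044 + 25.066) / 12 = 300.4510 / 12 = 25.0376
CL = X̄̄ = 25.0376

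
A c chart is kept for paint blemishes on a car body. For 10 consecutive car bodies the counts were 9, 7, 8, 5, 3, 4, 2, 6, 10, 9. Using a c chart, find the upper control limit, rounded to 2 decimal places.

c̄ = (9 + 7 + 8 + 5 + 3 + 4 + 2 + 6 + 10 + 9) / 10 = 63 / 10 = 6.3000
UCL = c̄ + 3√c̄ = 6.3000 + 3 × √6.3000 = 6.3000 + 3 × 2.5100 = 13.8299

13.83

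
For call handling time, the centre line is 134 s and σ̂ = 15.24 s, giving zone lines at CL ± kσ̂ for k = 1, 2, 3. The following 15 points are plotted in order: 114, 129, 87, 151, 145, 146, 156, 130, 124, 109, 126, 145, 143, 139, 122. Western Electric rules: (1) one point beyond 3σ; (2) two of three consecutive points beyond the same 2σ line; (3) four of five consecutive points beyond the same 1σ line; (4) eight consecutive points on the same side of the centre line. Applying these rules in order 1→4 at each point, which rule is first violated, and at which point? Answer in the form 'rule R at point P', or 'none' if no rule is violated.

Zone of each point (C = within 1σ̂, B = 1σ̂–2σ̂, A = 2σ̂–3σ̂, * = beyond 3σ̂; sign = side of CL): 1:-B, 2:-C, 3:-*, 4:+B, 5:+C, 6:+C, 7:+B, 8:-C, 9:-C, 10:-B, 11:-C, 12:+C, 13:+C, 14:+C, 15:-C
Rule 1 (one point beyond the 3σ limits) is satisfied at point 3.

rule 1 at point 3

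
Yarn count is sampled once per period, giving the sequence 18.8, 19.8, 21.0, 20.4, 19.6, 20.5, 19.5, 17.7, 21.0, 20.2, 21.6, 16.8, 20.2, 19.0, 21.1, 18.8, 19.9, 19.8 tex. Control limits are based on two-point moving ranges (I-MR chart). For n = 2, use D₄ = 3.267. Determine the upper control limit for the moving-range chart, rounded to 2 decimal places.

Moving ranges: 1.0, 1.2, 0.6, 0.8, 0.9, 1.0, 1.8, 3.3, 0.8, 1.4, 4.8, 3.4, 1.2, 2.1, 2.3, 1.1, 0.1; M̄R̄ = 27.8000 / 17 = 1.6353
UCL_MR = D₄·M̄R̄ = 3.267 × 1.6353 = 5.3425

5.34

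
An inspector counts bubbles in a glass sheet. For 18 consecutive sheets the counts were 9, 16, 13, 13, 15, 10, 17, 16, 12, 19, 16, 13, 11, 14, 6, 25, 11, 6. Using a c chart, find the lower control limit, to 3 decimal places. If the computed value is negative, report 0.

c̄ = (9 + 16 + 13 + 13 + 15 + 10 + 17 + 16 + 12 + 19 + 16 + 13 + 11 + 14 + 6 + 25 + 11 + 6) / 18 = 242 / 18 = 13.4444
LCL = c̄ − 3√c̄ = 13.4444 − 3 × 3.6667 = 2.4444

2.444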